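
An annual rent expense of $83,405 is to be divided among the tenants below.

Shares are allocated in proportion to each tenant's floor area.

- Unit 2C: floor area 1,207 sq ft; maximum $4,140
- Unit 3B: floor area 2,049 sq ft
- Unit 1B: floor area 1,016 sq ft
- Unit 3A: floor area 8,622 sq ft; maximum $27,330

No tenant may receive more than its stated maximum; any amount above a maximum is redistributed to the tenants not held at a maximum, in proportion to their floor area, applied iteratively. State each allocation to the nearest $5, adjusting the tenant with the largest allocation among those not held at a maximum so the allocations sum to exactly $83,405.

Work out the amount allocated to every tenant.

Sum of floor area: 12,894.
Unconstrained shares: Unit 2C 7,807.49; Unit 3B 13,253.98; Unit 1B 6,572.01; Unit 3A 55,771.51.
Cap binds for Unit 2C ($4,140), Unit 3A ($27,330); remaining pool $51,935 reallocated over remaining floor area 3,065.
Redistributed shares: Unit 3B 34,719.35 → $34,720; Unit 1B 17,215.65 → $17,215.

Unit 2C: $4,140 · Unit 3B: $34,720 · Unit 1B: $17,215 · Unit 3A: $27,330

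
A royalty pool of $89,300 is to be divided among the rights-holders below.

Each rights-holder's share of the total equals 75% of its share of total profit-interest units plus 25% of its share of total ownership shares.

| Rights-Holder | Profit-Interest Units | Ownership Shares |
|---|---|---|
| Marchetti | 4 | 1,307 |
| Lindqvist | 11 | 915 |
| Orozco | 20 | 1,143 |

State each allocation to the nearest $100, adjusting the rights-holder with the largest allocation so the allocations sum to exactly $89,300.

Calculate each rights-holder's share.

Totals — profit-interest units 35, ownership shares 3,365.
Blended shares (75% profit-interest units + 25% ownership shares): Marchetti 0.1828; Lindqvist 0.3037; Orozco 0.5135.
Unrounded shares: Marchetti 16,325.54; Lindqvist 27,119.83; Orozco 45,854.63.
Rounded to nearest $100: Marchetti $16,300; Lindqvist $27,100; Orozco $45,900. Sum = $89,300.
Sum already equals the total — no adjustment.

Marchetti: $16,300 | Lindqvist: $27,100 | Orozco: $45,900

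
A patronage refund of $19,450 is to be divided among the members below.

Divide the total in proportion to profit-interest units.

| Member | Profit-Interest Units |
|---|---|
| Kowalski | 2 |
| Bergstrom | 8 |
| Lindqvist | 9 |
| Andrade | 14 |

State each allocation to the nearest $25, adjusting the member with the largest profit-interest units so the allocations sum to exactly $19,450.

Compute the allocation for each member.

Kowalski: $1,175 | Bergstrom: $4,725 | Lindqvist: $5,300 | Andrade: $8,250

Total profit-interest units = 2 + 8 + 9 + 14 = 33.
Unrounded shares: Kowalski 1,178.79; Bergstrom 4,715.15; Lindqvist 5,304.55; Andrade 8,251.52.
At nearest $25: Kowalski $1,175; Bergstrom $4,725; Lindqvist $5,300; Andrade $8,250. Sum = $19,450.
No rounding difference to absorb.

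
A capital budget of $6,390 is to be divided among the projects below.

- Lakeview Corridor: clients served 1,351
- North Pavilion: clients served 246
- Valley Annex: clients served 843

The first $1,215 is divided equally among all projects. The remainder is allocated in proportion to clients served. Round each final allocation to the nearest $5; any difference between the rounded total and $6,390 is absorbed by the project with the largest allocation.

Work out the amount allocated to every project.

First tranche $1,215 split equally: $405 each.
Remainder $5,175 by clients served (total 2,440): Lakeview Corridor 2,865.34 → $2,865; North Pavilion 521.74 → $520; Valley Annex 1,787.92 → $1,790.
Totals: Lakeview Corridor $405 + $2,865 = $3,270; North Pavilion $405 + $520 = $925; Valley Annex $405 + $1,790 = $2,195.

Lakeview Corridor: $3,270 | North Pavilion: $925 | Valley Annex: $2,195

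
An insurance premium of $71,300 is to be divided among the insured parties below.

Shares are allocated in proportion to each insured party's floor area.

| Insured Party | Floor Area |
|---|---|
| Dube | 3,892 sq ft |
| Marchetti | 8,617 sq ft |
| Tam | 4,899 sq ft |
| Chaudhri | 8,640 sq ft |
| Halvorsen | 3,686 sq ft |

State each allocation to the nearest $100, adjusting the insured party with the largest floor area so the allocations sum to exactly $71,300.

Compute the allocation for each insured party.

Dube: $9,300 | Marchetti: $20,700 | Tam: $11,700 | Chaudhri: $20,800 | Halvorsen: $8,800

Sum of floor area: 29,734.
Raw shares: Dube 3,892/29,734 × $71,300 = 9,332.74; Marchetti 8,617/29,734 × $71,300 = 20,662.95; Tam 4,899/29,734 × $71,300 = 11,747.45; Chaudhri 8,640/29,734 × $71,300 = 20,718.10; Halvorsen 3,686/29,734 × $71,300 = 8,838.76.
At nearest $100: Dube $9,300; Marchetti $20,700; Tam $11,700; Chaudhri $20,700; Halvorsen $8,800. Sum = $71,200.
Difference $71,300 − $71,200 = +$100 applied to largest floor area (Chaudhri): Chaudhri becomes $20,800.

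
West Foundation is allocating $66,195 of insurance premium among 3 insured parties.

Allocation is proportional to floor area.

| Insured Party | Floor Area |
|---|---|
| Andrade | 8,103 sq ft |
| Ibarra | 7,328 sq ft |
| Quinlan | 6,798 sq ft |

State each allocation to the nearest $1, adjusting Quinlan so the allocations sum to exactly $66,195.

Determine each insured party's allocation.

Andrade: $24,130 · Ibarra: $21,822 · Quinlan: $20,243

Combined floor area = 22,229.
Raw shares: Andrade 8,103/22,229 × $66,195 = 24,129.65; Ibarra 7,328/22,229 × $66,195 = 21,821.81; Quinlan 6,798/22,229 × $66,195 = 20,243.54.
After rounding ($1): Andrade $24,130; Ibarra $21,822; Quinlan $20,244. Sum = $66,196.
Difference $66,195 − $66,196 = −$1 applied to Quinlan: Quinlan becomes $20,243.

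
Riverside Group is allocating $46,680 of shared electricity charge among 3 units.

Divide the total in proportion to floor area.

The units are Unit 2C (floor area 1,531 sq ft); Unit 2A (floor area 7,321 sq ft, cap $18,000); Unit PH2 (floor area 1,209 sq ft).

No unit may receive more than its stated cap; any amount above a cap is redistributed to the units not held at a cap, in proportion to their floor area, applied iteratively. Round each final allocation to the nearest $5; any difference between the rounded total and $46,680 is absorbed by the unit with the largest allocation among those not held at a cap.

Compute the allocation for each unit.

Unit 2C: $16,025 | Unit 2A: $18,000 | Unit PH2: $12,655

Combined floor area = 10,061.
Proportional shares (ignoring caps): Unit 2C 7,103.38; Unit 2A 33,967.23; Unit PH2 5,609.39.
Cap binds for Unit 2A ($18,000); residual $28,680 reallocated over remaining floor area 2,740.
Shares after redistribution: Unit 2C 16,025.21 → $16,025; Unit PH2 12,654.79 → $12,655.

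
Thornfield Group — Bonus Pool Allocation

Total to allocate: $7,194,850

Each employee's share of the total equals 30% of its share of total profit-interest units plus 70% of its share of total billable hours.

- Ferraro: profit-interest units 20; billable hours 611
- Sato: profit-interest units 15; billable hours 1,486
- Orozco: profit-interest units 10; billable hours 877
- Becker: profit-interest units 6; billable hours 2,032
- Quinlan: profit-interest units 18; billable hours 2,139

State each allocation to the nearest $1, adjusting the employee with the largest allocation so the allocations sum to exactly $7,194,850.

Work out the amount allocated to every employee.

Ferraro: $1,056,323 | Sato: $1,516,687 | Orozco: $931,003 | Becker: $1,620,016 | Quinlan: $2,070,821

Profit-interest units total 69; billable hours total 7,145.
Composite weights (30% profit-interest units + 70% billable hours): Ferraro 0.1468; Sato 0.2108; Orozco 0.1294; Becker 0.2252; Quinlan 0.2878.
Raw shares: Ferraro 1,056,323.15; Sato 1,516,686.73; Orozco 931,002.69; Becker 1,620,015.69; Quinlan 2,070,821.74.
Rounded to nearest $1: Ferraro $1,056,323; Sato $1,516,687; Orozco $931,003; Becker $1,620,016; Quinlan $2,070,822. Sum = $7,194,851.
Difference $7,194,850 − $7,194,851 = −$1 applied to largest allocation (Quinlan): Quinlan becomes $2,070,821.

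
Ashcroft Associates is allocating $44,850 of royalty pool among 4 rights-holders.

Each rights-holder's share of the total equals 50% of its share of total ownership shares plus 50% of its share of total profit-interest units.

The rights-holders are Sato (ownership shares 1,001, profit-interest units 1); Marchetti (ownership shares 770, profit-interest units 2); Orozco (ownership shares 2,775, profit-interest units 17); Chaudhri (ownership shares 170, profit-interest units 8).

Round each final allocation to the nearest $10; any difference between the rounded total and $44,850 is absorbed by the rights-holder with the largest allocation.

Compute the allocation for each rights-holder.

Sato: $5,560 | Marchetti: $5,260 | Orozco: $26,810 | Chaudhri: $7,220

Totals — ownership shares 4,716, profit-interest units 28.
Combined weights (50% ownership shares + 50% profit-interest units): Sato 0.1240; Marchetti 0.1174; Orozco 0.5978; Chaudhri 0.1609.
Unrounded shares: Sato 5,560.74; Marchetti 5,263.20; Orozco 26,810.55; Chaudhri 7,215.51.
At nearest $10: Sato $5,560; Marchetti $5,260; Orozco $26,810; Chaudhri $7,220. Sum = $44,850.
Sum already equals the total — no adjustment.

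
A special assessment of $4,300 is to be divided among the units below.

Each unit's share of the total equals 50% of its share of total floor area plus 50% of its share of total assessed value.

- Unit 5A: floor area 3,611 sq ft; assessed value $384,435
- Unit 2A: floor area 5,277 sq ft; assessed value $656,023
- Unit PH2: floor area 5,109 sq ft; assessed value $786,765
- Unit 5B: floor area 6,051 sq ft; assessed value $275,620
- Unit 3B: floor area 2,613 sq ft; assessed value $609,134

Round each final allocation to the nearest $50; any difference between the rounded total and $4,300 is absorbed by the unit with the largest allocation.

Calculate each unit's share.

Unit 5A: $650 · Unit 2A: $1,000 · Unit PH2: $1,100 · Unit 5B: $800 · Unit 3B: $750

Floor area total 22,661; assessed value total 2,711,977.
Composite weights (50% floor area + 50% assessed value): Unit 5A 0.1506; Unit 2A 0.2374; Unit PH2 0.2578; Unit 5B 0.1843; Unit 3B 0.1700.
Proportional shares: Unit 5A 647.37; Unit 2A 1,020.75; Unit PH2 1,108.46; Unit 5B 792.60; Unit 3B 730.82.
After rounding ($50): Unit 5A $650; Unit 2A $1,000; Unit PH2 $1,100; Unit 5B $800; Unit 3B $750. Sum = $4,300.
Sum already equals the total — no adjustment.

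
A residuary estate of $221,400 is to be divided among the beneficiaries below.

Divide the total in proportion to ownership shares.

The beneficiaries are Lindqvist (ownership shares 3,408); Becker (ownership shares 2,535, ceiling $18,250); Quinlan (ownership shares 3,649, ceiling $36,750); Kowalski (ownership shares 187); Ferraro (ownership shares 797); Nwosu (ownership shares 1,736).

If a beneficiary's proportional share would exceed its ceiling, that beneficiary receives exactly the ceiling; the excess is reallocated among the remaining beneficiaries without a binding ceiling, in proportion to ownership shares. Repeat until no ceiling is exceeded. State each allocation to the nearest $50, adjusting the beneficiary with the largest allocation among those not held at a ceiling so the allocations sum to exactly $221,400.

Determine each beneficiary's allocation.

Sum of ownership shares: 12,312.
Pro-rata shares before constraints: Lindqvist 61,284.21; Becker 45,585.53; Quinlan 65,617.98; Kowalski 3,362.72; Ferraro 14,332.02; Nwosu 31,217.54.
Capped: Becker ($18,250), Quinlan ($36,750); remaining pool $166,400 reallocated over remaining ownership shares 6,128.
Redistributed shares: Lindqvist 92,540.99 → $92,550; Kowalski 5,077.81 → $5,100; Ferraro 21,641.78 → $21,650; Nwosu 47,139.43 → $47,150.
Rounding difference −$50 applied to Lindqvist → $92,500.

Lindqvist: $92,500 | Becker: $18,250 | Quinlan: $36,750 | Kowalski: $5,100 | Ferraro: $21,650 | Nwosu: $47,150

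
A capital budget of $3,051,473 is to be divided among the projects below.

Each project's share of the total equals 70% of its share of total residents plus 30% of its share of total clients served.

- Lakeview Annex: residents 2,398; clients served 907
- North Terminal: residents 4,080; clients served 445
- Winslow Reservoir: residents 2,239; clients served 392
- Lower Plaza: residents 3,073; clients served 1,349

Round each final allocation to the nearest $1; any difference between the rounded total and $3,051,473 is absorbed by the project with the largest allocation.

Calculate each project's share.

Totals — residents 11,790, clients served 3,093.
Blended shares (70% residents + 30% clients served): Lakeview Annex 0.2303; North Terminal 0.2854; Winslow Reservoir 0.1710; Lower Plaza 0.3133.
Raw shares: Lakeview Annex 702,899.90; North Terminal 870,893.95; Winslow Reservoir 521,667.71; Lower Plaza 956,011.45.
At nearest $1: Lakeview Annex $702,900; North Terminal $870,894; Winslow Reservoir $521,668; Lower Plaza $956,011. Sum = $3,051,473.
Rounded total matches; no reconciliation needed.

Lakeview Annex: $702,900; North Terminal: $870,894; Winslow Reservoir: $521,668; Lower Plaza: $956,011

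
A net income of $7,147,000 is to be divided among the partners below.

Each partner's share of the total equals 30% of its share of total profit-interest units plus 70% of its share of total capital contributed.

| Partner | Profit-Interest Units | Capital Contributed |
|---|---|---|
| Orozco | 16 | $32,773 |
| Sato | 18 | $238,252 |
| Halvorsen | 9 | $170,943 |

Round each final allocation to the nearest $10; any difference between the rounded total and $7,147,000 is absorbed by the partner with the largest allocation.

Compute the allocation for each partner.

Profit-interest units total 43; capital contributed total 441,968.
Blended shares (30% profit-interest units + 70% capital contributed): Orozco 0.1635; Sato 0.5029; Halvorsen 0.3335.
Raw shares: Orozco 1,168,781.83; Sato 3,594,447.05; Halvorsen 2,383,771.12.
At nearest $10: Orozco $1,168,780; Sato $3,594,450; Halvorsen $2,383,770. Sum = $7,147,000.
Sum already equals the total — no adjustment.

Orozco: $1,168,780 | Sato: $3,594,450 | Halvorsen: $2,383,770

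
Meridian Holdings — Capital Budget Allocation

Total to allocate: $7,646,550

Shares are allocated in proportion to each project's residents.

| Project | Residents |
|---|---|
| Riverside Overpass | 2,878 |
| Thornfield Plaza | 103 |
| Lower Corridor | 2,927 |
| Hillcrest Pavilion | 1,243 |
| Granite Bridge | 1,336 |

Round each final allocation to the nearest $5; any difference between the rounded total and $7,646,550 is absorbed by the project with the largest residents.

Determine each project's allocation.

Sum of residents: 8,487.
Pro-rata amounts: Riverside Overpass 2,878/8,487 × $7,646,550 = 2,592,997.63; Thornfield Plaza 103/8,487 × $7,646,550 = 92,800.12; Lower Corridor 2,927/8,487 × $7,646,550 = 2,637,145.26; Hillcrest Pavilion 1,243/8,487 × $7,646,550 = 1,119,908.29; Granite Bridge 1,336/8,487 × $7,646,550 = 1,203,698.69.
After rounding ($5): Riverside Overpass $2,593,000; Thornfield Plaza $92,800; Lower Corridor $2,637,145; Hillcrest Pavilion $1,119,910; Granite Bridge $1,203,700. Sum = $7,646,555.
Difference $7,646,550 − $7,646,555 = −$5 applied to largest residents (Lower Corridor): Lower Corridor becomes $2,637,140.

Riverside Overpass: $2,593,000 | Thornfield Plaza: $92,800 | Lower Corridor: $2,637,140 | Hillcrest Pavilion: $1,119,910 | Granite Bridge: $1,203,700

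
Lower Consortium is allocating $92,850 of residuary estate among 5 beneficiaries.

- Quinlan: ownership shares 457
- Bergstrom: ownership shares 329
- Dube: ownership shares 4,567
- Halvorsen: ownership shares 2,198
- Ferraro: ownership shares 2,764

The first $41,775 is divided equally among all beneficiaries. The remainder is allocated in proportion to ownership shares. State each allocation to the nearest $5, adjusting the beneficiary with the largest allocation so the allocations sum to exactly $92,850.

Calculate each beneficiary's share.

Quinlan: $10,620 · Bergstrom: $9,985 · Dube: $30,965 · Halvorsen: $19,240 · Ferraro: $22,040

Equal tier: $41,775 ÷ 5 = $8,355 apiece.
Remainder $51,075 by ownership shares (total 10,315): Quinlan 2,262.85 → $2,265; Bergstrom 1,629.05 → $1,630; Dube 22,613.62 → $22,615; Halvorsen 10,883.46 → $10,885; Ferraro 13,686.02 → $13,685.
Rounding difference −$5 on remainder applied to Dube.
Totals: Quinlan $8,355 + $2,265 = $10,620; Bergstrom $8,355 + $1,630 = $9,985; Dube $8,355 + $22,610 = $30,965; Halvorsen $8,355 + $10,885 = $19,240; Ferraro $8,355 + $13,685 = $22,040.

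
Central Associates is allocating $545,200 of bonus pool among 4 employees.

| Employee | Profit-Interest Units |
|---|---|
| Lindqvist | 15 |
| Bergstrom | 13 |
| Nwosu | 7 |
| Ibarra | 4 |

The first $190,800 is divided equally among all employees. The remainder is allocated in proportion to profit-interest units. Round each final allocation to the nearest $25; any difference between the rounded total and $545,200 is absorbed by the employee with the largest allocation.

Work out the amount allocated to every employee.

Equal tier: $190,800 ÷ 4 = $47,700 apiece.
Remainder $354,400 by profit-interest units (total 39): Lindqvist 136,307.69 → $136,300; Bergstrom 118,133.33 → $118,125; Nwosu 63,610.26 → $63,600; Ibarra 36,348.72 → $36,350.
Rounding difference +$25 on remainder applied to Lindqvist.
Totals: Lindqvist $47,700 + $136,325 = $184,025; Bergstrom $47,700 + $118,125 = $165,825; Nwosu $47,700 + $63,600 = $111,300; Ibarra $47,700 + $36,350 = $84,050.

Lindqvist: $184,025 | Bergstrom: $165,825 | Nwosu: $111,300 | Ibarra: $84,050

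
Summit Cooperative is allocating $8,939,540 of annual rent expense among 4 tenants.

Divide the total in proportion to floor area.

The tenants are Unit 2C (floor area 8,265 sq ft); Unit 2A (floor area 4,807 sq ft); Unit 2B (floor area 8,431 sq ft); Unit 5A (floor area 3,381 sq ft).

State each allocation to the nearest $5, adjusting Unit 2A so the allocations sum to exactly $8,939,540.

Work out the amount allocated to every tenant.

Unit 2C: $2,969,190; Unit 2A: $1,726,905; Unit 2B: $3,028,825; Unit 5A: $1,214,620

Combined floor area = 24,884.
Raw shares: Unit 2C 8,265/24,884 × $8,939,540 = 2,969,188.96; Unit 2A 4,807/24,884 × $8,939,540 = 1,726,907.60; Unit 2B 8,431/24,884 × $8,939,540 = 3,028,824.21; Unit 5A 3,381/24,884 × $8,939,540 = 1,214,619.22.
After rounding ($5): Unit 2C $2,969,190; Unit 2A $1,726,910; Unit 2B $3,028,825; Unit 5A $1,214,620. Sum = $8,939,545.
Difference $8,939,540 − $8,939,545 = −$5 applied to Unit 2A: Unit 2A becomes $1,726,905.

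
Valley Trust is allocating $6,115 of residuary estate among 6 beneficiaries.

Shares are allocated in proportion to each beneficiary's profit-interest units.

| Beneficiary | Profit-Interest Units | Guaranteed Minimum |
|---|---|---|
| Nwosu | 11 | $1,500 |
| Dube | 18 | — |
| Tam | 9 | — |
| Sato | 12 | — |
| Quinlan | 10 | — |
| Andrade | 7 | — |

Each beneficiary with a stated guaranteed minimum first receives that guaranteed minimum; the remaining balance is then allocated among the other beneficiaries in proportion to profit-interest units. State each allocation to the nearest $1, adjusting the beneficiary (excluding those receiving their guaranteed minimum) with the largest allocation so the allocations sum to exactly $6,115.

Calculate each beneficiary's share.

Nwosu: $1,500; Dube: $1,483; Tam: $742; Sato: $989; Quinlan: $824; Andrade: $577

Fund the minimums — Nwosu $1,500. Balance $4,615.
Balance split over remaining profit-interest units 56: Dube 1,483.39 → $1,483; Tam 741.70 → $742; Sato 988.93 → $989; Quinlan 824.11 → $824; Andrade 576.88 → $577.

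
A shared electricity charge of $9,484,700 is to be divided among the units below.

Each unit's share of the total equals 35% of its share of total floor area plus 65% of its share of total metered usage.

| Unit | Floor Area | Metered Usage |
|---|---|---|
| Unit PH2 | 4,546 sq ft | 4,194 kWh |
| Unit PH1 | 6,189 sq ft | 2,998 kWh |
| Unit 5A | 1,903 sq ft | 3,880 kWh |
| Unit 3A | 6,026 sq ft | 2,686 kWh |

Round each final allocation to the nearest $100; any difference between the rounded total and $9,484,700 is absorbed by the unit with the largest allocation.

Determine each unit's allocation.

Unit PH2: $2,688,000 | Unit PH1: $2,444,200 | Unit 5A: $2,077,100 | Unit 3A: $2,275,400

Totals — floor area 18,664, metered usage 13,758.
Composite weights (35% floor area + 65% metered usage): Unit PH2 0.2834; Unit PH1 0.2577; Unit 5A 0.2190; Unit 3A 0.2399.
Unrounded shares: Unit PH2 2,687,928.05; Unit PH1 2,444,221.96; Unit 5A 2,077,129.15; Unit 3A 2,275,420.84.
Rounded to nearest $100: Unit PH2 $2,687,900; Unit PH1 $2,444,200; Unit 5A $2,077,100; Unit 3A $2,275,400. Sum = $9,484,600.
Difference $9,484,700 − $9,484,600 = +$100 applied to largest allocation (Unit PH2): Unit PH2 becomes $2,688,000.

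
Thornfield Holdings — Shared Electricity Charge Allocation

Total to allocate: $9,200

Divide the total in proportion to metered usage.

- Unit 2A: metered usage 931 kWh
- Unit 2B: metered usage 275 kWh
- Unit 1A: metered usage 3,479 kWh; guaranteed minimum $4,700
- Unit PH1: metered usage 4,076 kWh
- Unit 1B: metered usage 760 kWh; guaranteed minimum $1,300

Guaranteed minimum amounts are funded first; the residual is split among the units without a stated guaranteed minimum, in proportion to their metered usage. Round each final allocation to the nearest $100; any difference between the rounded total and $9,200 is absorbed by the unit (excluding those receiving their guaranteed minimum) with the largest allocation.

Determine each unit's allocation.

Fund the minimums — Unit 1A $4,700; Unit 1B $1,300. Residual $3,200.
Residual split over remaining metered usage 5,282: Unit 2A 564.03 → $600; Unit 2B 166.60 → $200; Unit PH1 2,469.37 → $2,500.
Rounding difference −$100 applied to Unit PH1 → $2,400.

Unit 2A: $600 | Unit 2B: $200 | Unit 1A: $4,700 | Unit PH1: $2,400 | Unit 1B: $1,300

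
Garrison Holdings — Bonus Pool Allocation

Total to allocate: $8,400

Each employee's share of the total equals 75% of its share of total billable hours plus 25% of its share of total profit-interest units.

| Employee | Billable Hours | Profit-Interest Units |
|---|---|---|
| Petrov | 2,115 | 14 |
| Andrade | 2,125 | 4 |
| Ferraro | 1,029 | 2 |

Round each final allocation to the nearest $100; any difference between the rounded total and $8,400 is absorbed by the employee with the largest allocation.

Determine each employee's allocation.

Petrov: $4,000 · Andrade: $3,000 · Ferraro: $1,400

Totals — billable hours 5,269, profit-interest units 20.
Combined weights (75% billable hours + 25% profit-interest units): Petrov 0.4761; Andrade 0.3525; Ferraro 0.1715.
Unrounded shares: Petrov 3,998.85; Andrade 2,960.80; Ferraro 1,440.35.
At nearest $100: Petrov $4,000; Andrade $3,000; Ferraro $1,400. Sum = $8,400.
Rounded total matches; no reconciliation needed.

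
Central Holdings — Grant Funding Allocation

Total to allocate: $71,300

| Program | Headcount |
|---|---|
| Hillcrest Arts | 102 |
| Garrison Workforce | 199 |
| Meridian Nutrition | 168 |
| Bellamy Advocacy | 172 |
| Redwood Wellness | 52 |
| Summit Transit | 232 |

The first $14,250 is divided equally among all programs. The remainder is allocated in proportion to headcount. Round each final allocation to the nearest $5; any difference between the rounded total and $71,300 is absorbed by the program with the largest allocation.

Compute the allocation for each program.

$14,250 shared equally gives $2,375 per program.
Remainder $57,050 by headcount (total 925): Hillcrest Arts 6,290.92 → $6,290; Garrison Workforce 12,273.46 → $12,275; Meridian Nutrition 10,361.51 → $10,360; Bellamy Advocacy 10,608.22 → $10,610; Redwood Wellness 3,207.14 → $3,205; Summit Transit 14,308.76 → $14,310.
Totals: Hillcrest Arts $2,375 + $6,290 = $8,665; Garrison Workforce $2,375 + $12,275 = $14,650; Meridian Nutrition $2,375 + $10,360 = $12,735; Bellamy Advocacy $2,375 + $10,610 = $12,985; Redwood Wellness $2,375 + $3,205 = $5,580; Summit Transit $2,375 + $14,310 = $16,685.

Hillcrest Arts: $8,665; Garrison Workforce: $14,650; Meridian Nutrition: $12,735; Bellamy Advocacy: $12,985; Redwood Wellness: $5,580; Summit Transit: $16,685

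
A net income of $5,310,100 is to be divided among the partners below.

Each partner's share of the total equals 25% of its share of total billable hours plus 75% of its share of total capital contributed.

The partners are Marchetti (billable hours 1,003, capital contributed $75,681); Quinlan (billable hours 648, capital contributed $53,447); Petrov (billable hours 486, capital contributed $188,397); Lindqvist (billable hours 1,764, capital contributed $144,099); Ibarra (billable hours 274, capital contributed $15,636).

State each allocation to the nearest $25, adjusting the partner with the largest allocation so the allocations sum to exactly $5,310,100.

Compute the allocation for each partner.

Billable hours total 4,175; capital contributed total 477,260.
Blended shares (25% billable hours + 75% capital contributed): Marchetti 0.1790; Quinlan 0.1228; Petrov 0.3252; Lindqvist 0.3321; Ibarra 0.0410.
Proportional shares: Marchetti 950,456.59; Quinlan 652,041.93; Petrov 1,726,643.37; Lindqvist 1,763,357.12; Ibarra 217,600.98.
After rounding ($25): Marchetti $950,450; Quinlan $652,050; Petrov $1,726,650; Lindqvist $1,763,350; Ibarra $217,600. Sum = $5,310,100.
No rounding difference to absorb.

Marchetti: $950,450 · Quinlan: $652,050 · Petrov: $1,726,650 · Lindqvist: $1,763,350 · Ibarra: $217,600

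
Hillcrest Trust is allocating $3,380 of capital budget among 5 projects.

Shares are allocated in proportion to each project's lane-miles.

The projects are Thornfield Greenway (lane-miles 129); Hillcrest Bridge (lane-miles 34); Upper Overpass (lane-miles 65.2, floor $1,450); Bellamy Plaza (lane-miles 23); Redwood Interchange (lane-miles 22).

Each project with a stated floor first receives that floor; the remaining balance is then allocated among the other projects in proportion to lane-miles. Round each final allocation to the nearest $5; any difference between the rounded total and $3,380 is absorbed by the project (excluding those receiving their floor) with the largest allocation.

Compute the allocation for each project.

Fund the minimums — Upper Overpass $1,450. Balance $1,930.
Balance split over remaining lane-miles 208: Thornfield Greenway 1,196.97 → $1,195; Hillcrest Bridge 315.48 → $315; Bellamy Plaza 213.41 → $215; Redwood Interchange 204.13 → $205.

Thornfield Greenway: $1,195 · Hillcrest Bridge: $315 · Upper Overpass: $1,450 · Bellamy Plaza: $215 · Redwood Interchange: $205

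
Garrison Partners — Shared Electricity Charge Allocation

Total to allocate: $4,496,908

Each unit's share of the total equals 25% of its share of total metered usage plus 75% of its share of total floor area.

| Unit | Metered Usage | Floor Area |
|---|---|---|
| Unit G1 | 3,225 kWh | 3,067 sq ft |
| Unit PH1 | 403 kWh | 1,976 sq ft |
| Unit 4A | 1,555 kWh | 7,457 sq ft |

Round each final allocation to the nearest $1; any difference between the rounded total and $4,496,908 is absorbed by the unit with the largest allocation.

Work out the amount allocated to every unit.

Unit G1: $1,527,045; Unit PH1: $620,567; Unit 4A: $2,349,296

Totals — metered usage 5,183, floor area 12,500.
Blended shares (25% metered usage + 75% floor area): Unit G1 0.3396; Unit PH1 0.1380; Unit 4A 0.5224.
Raw shares: Unit G1 1,527,044.85; Unit PH1 620,566.78; Unit 4A 2,349,296.37.
At nearest $1: Unit G1 $1,527,045; Unit PH1 $620,567; Unit 4A $2,349,296. Sum = $4,496,908.
Rounded total matches; no reconciliation needed.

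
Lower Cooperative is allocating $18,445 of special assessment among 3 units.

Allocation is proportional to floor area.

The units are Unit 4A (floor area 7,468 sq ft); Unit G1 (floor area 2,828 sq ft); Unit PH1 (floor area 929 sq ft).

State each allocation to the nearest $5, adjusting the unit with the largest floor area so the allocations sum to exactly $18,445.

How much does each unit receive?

Total floor area = 11,225.
Proportional shares: Unit 4A 7,468/11,225 × $18,445 = 12,271.47; Unit G1 2,828/11,225 × $18,445 = 4,646.99; Unit PH1 929/11,225 × $18,445 = 1,526.54.
Rounded to nearest $5: Unit 4A $12,270; Unit G1 $4,645; Unit PH1 $1,525. Sum = $18,440.
Difference $18,445 − $18,440 = +$5 applied to largest floor area (Unit 4A): Unit 4A becomes $12,275.

Unit 4A: $12,275; Unit G1: $4,645; Unit PH1: $1,525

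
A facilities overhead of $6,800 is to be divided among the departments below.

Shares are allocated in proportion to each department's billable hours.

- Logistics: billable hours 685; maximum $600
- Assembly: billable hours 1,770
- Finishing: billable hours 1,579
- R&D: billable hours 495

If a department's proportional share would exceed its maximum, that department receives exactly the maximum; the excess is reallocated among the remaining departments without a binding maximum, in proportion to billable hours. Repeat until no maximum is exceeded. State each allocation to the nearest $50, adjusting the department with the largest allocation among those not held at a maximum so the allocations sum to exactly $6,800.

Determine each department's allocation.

Total billable hours = 4,529.
Pro-rata shares before constraints: Logistics 1,028.48; Assembly 2,657.54; Finishing 2,370.77; R&D 743.21.
Capped: Logistics ($600); residual $6,200 reallocated over remaining billable hours 3,844.
Redistributed shares: Assembly 2,854.84 → $2,850; Finishing 2,546.77 → $2,550; R&D 798.39 → $800.

Logistics: $600; Assembly: $2,850; Finishing: $2,550; R&D: $800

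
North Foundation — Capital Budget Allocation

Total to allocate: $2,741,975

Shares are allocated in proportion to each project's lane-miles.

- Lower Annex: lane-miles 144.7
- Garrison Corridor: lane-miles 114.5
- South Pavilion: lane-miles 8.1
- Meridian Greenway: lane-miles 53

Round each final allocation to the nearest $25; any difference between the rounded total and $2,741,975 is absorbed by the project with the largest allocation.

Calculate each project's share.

Lower Annex: $1,238,700; Garrison Corridor: $980,200; South Pavilion: $69,350; Meridian Greenway: $453,725

Sum of lane-miles: 320.3.
Unrounded shares: Lower Annex 144.7/320.3 × $2,741,975 = 1,238,725.52; Garrison Corridor 114.5/320.3 × $2,741,975 = 980,194.00; South Pavilion 8.1/320.3 × $2,741,975 = 69,341.23; Meridian Greenway 53/320.3 × $2,741,975 = 453,714.25.
Rounded to nearest $25: Lower Annex $1,238,725; Garrison Corridor $980,200; South Pavilion $69,350; Meridian Greenway $453,725. Sum = $2,742,000.
Difference $2,741,975 − $2,742,000 = −$25 applied to largest allocation (Lower Annex): Lower Annex becomes $1,238,700.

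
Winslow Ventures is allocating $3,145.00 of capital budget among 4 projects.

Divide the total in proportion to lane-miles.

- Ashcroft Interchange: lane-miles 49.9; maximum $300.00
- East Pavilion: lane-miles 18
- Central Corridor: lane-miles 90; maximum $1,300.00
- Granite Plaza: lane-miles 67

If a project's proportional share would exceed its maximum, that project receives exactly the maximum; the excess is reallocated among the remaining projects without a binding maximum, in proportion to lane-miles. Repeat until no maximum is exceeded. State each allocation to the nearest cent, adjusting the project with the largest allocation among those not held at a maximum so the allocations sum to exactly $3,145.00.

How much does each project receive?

Lane-miles total: 224.9.
Unconstrained shares: Ashcroft Interchange 697.8012; East Pavilion 251.7119; Central Corridor 1,258.5594; Granite Plaza 936.9275.
Cap binds for Ashcroft Interchange ($300.00); remaining pool $2,845.00 reallocated over remaining lane-miles 175.
Cap binds for Central Corridor ($1,300.00); remaining pool $1,545.00 reallocated over remaining lane-miles 85.
Redistributed shares: East Pavilion 327.1765 → $327.18; Granite Plaza 1,217.8235 → $1,217.82.

Ashcroft Interchange: $300.00 · East Pavilion: $327.18 · Central Corridor: $1,300.00 · Granite Plaza: $1,217.82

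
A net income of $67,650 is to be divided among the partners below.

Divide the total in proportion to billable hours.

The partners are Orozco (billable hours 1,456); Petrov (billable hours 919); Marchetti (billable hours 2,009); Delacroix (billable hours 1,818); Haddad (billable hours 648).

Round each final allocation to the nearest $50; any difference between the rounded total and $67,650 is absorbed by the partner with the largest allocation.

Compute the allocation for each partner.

Total billable hours = 6,850.
Proportional shares: Orozco 1,456/6,850 × $67,650 = 14,379.33; Petrov 919/6,850 × $67,650 = 9,075.96; Marchetti 2,009/6,850 × $67,650 = 19,840.71; Delacroix 1,818/6,850 × $67,650 = 17,954.41; Haddad 648/6,850 × $67,650 = 6,399.59.
After rounding ($50): Orozco $14,400; Petrov $9,100; Marchetti $19,850; Delacroix $17,950; Haddad $6,400. Sum = $67,700.
Difference $67,650 − $67,700 = −$50 applied to largest allocation (Marchetti): Marchetti becomes $19,800.

Orozco: $14,400 | Petrov: $9,100 | Marchetti: $19,800 | Delacroix: $17,950 | Haddad: $6,400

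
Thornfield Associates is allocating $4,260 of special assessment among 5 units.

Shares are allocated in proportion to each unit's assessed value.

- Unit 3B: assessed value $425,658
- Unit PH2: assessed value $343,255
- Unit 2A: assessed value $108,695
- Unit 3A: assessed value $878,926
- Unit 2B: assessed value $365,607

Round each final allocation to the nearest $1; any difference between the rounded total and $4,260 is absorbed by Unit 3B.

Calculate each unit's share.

Unit 3B: $855 · Unit PH2: $689 · Unit 2A: $218 · Unit 3A: $1,764 · Unit 2B: $734

Sum of assessed value: 2,122,141.
Raw shares: Unit 3B 425,658/2,122,141 × $4,260 = 854.47; Unit PH2 343,255/2,122,141 × $4,260 = 689.05; Unit 2A 108,695/2,122,141 × $4,260 = 218.20; Unit 3A 878,926/2,122,141 × $4,260 = 1,764.36; Unit 2B 365,607/2,122,141 × $4,260 = 733.92.
After rounding ($1): Unit 3B $854; Unit PH2 $689; Unit 2A $218; Unit 3A $1,764; Unit 2B $734. Sum = $4,259.
Difference $4,260 − $4,259 = +$1 applied to Unit 3B: Unit 3B becomes $855.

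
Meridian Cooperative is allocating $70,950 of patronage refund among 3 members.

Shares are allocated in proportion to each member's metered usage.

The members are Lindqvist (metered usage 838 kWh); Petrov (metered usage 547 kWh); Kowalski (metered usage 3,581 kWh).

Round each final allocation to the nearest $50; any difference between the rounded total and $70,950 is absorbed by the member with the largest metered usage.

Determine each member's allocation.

Sum of metered usage: 4,966.
Unrounded shares: Lindqvist 838/4,966 × $70,950 = 11,972.63; Petrov 547/4,966 × $70,950 = 7,815.07; Kowalski 3,581/4,966 × $70,950 = 51,162.29.
Rounded to nearest $50: Lindqvist $11,950; Petrov $7,800; Kowalski $51,150. Sum = $70,900.
Difference $70,950 − $70,900 = +$50 applied to largest metered usage (Kowalski): Kowalski becomes $51,200.

Lindqvist: $11,950; Petrov: $7,800; Kowalski: $51,200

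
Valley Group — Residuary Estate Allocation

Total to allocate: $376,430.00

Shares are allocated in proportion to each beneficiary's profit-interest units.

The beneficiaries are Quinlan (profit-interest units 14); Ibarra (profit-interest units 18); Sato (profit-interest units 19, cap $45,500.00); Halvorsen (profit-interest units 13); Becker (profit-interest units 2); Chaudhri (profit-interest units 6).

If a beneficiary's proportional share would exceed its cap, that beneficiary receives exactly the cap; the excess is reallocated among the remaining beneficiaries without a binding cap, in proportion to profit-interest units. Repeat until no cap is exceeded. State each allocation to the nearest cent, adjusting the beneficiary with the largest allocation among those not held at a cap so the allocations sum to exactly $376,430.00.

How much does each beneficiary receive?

Quinlan: $87,415.47 | Ibarra: $112,391.33 | Sato: $45,500.00 | Halvorsen: $81,171.51 | Becker: $12,487.92 | Chaudhri: $37,463.77

Profit-interest units total: 72.
Pro-rata shares before constraints: Quinlan 73,194.7222; Ibarra 94,107.5000; Sato 99,335.6944; Halvorsen 67,966.5278; Becker 10,456.3889; Chaudhri 31,369.1667.
Held at cap: Sato ($45,500.00); balance $330,930.00 reallocated over remaining profit-interest units 53.
Remaining shares: Quinlan 87,415.4717 → $87,415.47; Ibarra 112,391.3208 → $112,391.32; Halvorsen 81,171.5094 → $81,171.51; Becker 12,487.9245 → $12,487.92; Chaudhri 37,463.7736 → $37,463.77.
Rounding difference +$0.01 applied to Ibarra → $112,391.33.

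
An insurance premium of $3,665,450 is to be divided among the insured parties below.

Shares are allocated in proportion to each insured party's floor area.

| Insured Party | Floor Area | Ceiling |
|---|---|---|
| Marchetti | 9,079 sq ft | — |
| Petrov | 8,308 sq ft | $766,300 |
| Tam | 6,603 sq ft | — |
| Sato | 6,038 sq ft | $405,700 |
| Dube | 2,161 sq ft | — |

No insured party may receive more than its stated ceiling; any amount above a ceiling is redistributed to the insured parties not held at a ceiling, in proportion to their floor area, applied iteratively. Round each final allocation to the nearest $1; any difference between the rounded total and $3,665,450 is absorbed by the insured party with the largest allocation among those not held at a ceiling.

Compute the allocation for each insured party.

Marchetti: $1,268,734; Petrov: $766,300; Tam: $922,729; Sato: $405,700; Dube: $301,987

Total floor area = 32,189.
Unconstrained shares: Marchetti 1,033,850.71; Petrov 946,054.82; Tam 751,901.78; Sato 687,563.67; Dube 246,079.02.
Cap binds for Petrov ($766,300), Sato ($405,700); remaining pool $2,493,450 reallocated over remaining floor area 17,843.
Shares after redistribution: Marchetti 1,268,734.66 → $1,268,735; Tam 922,728.82 → $922,729; Dube 301,986.52 → $301,987.
Rounding difference −$1 applied to Marchetti → $1,268,734.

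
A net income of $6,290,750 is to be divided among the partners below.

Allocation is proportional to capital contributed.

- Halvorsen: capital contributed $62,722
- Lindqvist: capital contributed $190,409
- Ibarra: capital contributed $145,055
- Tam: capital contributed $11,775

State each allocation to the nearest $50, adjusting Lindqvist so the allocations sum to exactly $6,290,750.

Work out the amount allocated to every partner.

Halvorsen: $962,450 | Lindqvist: $2,921,750 | Ibarra: $2,225,850 | Tam: $180,700

Total capital contributed = 409,961.
Unrounded shares: Halvorsen 62,722/409,961 × $6,290,750 = 962,453.55; Lindqvist 190,409/409,961 × $6,290,750 = 2,921,778.94; Ibarra 145,055/409,961 × $6,290,750 = 2,225,833.05; Tam 11,775/409,961 × $6,290,750 = 180,684.46.
Rounded to nearest $50: Halvorsen $962,450; Lindqvist $2,921,800; Ibarra $2,225,850; Tam $180,700. Sum = $6,290,800.
Difference $6,290,750 − $6,290,800 = −$50 applied to Lindqvist: Lindqvist becomes $2,921,750.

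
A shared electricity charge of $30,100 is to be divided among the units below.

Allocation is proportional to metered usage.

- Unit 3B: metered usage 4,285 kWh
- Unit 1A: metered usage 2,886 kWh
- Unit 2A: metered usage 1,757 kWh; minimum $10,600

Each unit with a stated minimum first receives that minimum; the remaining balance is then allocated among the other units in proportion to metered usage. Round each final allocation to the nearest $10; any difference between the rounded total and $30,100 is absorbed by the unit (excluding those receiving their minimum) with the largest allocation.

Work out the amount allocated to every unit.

Guaranteed amounts: Unit 2A $10,600. Remaining pool $19,500.
Remaining pool split over remaining metered usage 7,171: Unit 3B 11,652.14 → $11,650; Unit 1A 7,847.86 → $7,850.

Unit 3B: $11,650 · Unit 1A: $7,850 · Unit 2A: $10,600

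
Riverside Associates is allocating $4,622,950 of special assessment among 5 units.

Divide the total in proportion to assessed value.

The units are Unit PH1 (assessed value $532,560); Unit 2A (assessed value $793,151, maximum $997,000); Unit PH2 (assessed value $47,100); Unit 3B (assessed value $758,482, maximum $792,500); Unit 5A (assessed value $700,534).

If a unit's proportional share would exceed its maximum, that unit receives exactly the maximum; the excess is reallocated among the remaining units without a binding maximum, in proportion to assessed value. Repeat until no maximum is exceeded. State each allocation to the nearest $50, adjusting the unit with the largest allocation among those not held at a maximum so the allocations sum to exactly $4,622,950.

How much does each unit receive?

Unit PH1: $1,178,700 | Unit 2A: $997,000 | Unit PH2: $104,250 | Unit 3B: $792,500 | Unit 5A: $1,550,500

Combined assessed value = 2,831,827.
Proportional shares (ignoring caps): Unit PH1 869,402.77; Unit 2A 1,294,816.89; Unit PH2 76,890.62; Unit 3B 1,238,219.84; Unit 5A 1,143,619.88.
Held at cap: Unit 2A ($997,000), Unit 3B ($792,500); residual $2,833,450 reallocated over remaining assessed value 1,280,194.
Redistributed shares: Unit PH1 1,178,713.64 → $1,178,700; Unit PH2 104,246.31 → $104,250; Unit 5A 1,550,490.05 → $1,550,500.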